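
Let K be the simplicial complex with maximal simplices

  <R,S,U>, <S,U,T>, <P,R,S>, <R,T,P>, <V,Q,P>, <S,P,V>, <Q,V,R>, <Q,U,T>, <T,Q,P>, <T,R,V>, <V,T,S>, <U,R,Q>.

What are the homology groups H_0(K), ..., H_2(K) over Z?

We work with the vertex ordering P < Q < R < S < T < U < V. The simplices of K, each written with vertices in increasing order, are:

  0-simplices (7): P, Q, R, S, T, U, V
  1-simplices (18): PQ, PR, PS, PT, PV, QR, QT, QU, QV, RS, RT, RU, RV, ST, SU, SV, TU, TV
  2-simplices (12): PQT, PQV, PRS, PRT, PSV, QRU, QRV, QTU, RSU, RTV, STU, STV

so the chain groups are C_0 ≅ Z^7, C_1 ≅ Z^18, C_2 ≅ Z^12.

Boundary ∂_1: C_1 → C_0 is given by ∂[p,q] = [q] − [p]. For instance
  ∂PQ = Q − P.
The 7×18 boundary matrix has rank 6 and Smith normal form diag(1,1,1,1,1,1).

∂_2: C_2 → C_1 sends each 2-simplex [p,q,r] to [q,r] − [p,r] + [p,q]. For instance
  ∂QTU = TU − QU + QT,
  ∂PRS = RS − PS + PR.
As a 18×12 matrix over Z this has rank 12, with invariant factors (1,1,1,1,1,1,1,1,1,1,1,2).

From H_k ≅ ker(∂_k) / im(∂_{k+1}) we obtain:

  H_0: rank C_0 − rank ∂_1 = 7 − 6 = 1, and the invariant factors of ∂_1 are all 1, so H_0 = Z.
  H_1: rank ker ∂_1 − rank ∂_2 = (18 − 6) − 12 = 0, and ∂_2 has invariant factor 2 > 1, so H_1 = Z/2.
  H_2: rank ker ∂_2 − rank ∂_3 = (12 − 12) − 0 = 0, and there is no ∂_3, so H_2 = 0.

As a check, the Euler characteristic is 7 − 18 + 12 = 1, which agrees with 1 − 0 + 0 = 1.

H_0 = Z,  H_1 = Z/2,  H_2 = 0.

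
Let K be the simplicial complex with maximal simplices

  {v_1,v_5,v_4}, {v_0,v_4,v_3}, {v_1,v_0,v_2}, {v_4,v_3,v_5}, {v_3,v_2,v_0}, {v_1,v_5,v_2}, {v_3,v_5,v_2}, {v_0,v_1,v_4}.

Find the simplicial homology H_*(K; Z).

Take the total order v_0 < v_1 < v_2 < v_3 < v_4 < v_5 on the vertex set. Then K (dimension 2) consists of the simplices:

  0-simplices (6): [v_0], [v_1], [v_2], [v_3], [v_4], [v_5]
  1-simplices (12): [v_0,v_1], [v_0,v_2], [v_0,v_3], [v_0,v_4], [v_1,v_2], [v_1,v_4], [v_1,v_5], [v_2,v_3], [v_2,v_5], [v_3,v_4], [v_3,v_5], [v_4,v_5]
  2-simplices (8): [v_0,v_1,v_2], [v_0,v_1,v_4], [v_0,v_2,v_3], [v_0,v_3,v_4], [v_1,v_2,v_5], [v_1,v_4,v_5], [v_2,v_3,v_5], [v_3,v_4,v_5]

giving chain groups C_0 ≅ Z^6, C_1 ≅ Z^12, C_2 ≅ Z^8.

∂_1: C_1 → C_0 is given by ∂[p,q] = [q] − [p].
This gives a 6×12 integer matrix of rank 5; reducing to Smith normal form yields diagonal entries (1,1,1,1,1).

The boundary map ∂_2: C_2 → C_1 sends each 2-simplex [p,q,r] to [q,r] − [p,r] + [p,q]. For instance
  ∂[v_2,v_3,v_5] = [v_3,v_5] − [v_2,v_5] + [v_2,v_3],
  ∂[v_1,v_2,v_5] = [v_2,v_5] − [v_1,v_5] + [v_1,v_2].
This gives a 12×8 integer matrix of rank 7; reducing to Smith normal form yields diagonal entries (1,1,1,1,1,1,1).

Computing H_k = (kernel of ∂_k) / (image of ∂_{k+1}):

  H_0: rank C_0 − rank ∂_1 = 6 − 5 = 1, and the invariant factors of ∂_1 are all 1, so H_0 ≅ Z.
  H_1: rank ker ∂_1 − rank ∂_2 = (12 − 5) − 7 = 0, and the invariant factors of ∂_2 are all 1, so H_1 ≅ 0.
  H_2: rank ker ∂_2 − rank ∂_3 = (8 − 7) − 0 = 1, and there is no ∂_3, so H_2 ≅ Z.

As a check, the Euler characteristic is 6 − 12 + 8 = 2, which agrees with 1 − 0 + 1 = 2.
(K is a triangulation of the 2-sphere S^2.)

H_0 ≅ Z,  H_1 = 0,  H_2 ≅ Z.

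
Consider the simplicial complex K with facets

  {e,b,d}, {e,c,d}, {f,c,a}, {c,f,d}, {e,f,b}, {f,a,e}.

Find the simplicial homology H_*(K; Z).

H_0 = Z,  H_1 = Z,  H_2 = 0.

Take the total order a < b < c < d < e < f on the vertex set. Then K (dimension 2) consists of the simplices:

  0-simplices (6): a, b, c, d, e, f
  1-simplices (12): ac, ae, af, bd, be, bf, cd, ce, cf, de, df, ef
  2-simplices (6): acf, aef, bde, bef, cde, cdf

so the chain groups are C_0 ≅ Z^6, C_1 ≅ Z^12, C_2 ≅ Z^6.

Boundary ∂_1: C_1 → C_0 sends each edge [p,q] (with p < q) to q − p. For instance
  ∂df = f − d.
This gives a 6×12 integer matrix of rank 5; reducing to Smith normal form yields diagonal entries (1,1,1,1,1).

Boundary ∂_2: C_2 → C_1 sends each 2-simplex [p,q,r] to [q,r] − [p,r] + [p,q]. For instance
  ∂aef = ef − af + ae,
  ∂cde = de − ce + cd.
As a 12×6 matrix over Z this has rank 6, with invariant factors (1,1,1,1,1,1).

Reading off H_k = ker ∂_k / im ∂_{k+1}:

  H_0: rank C_0 − rank ∂_1 = 6 − 5 = 1, and the invariant factors of ∂_1 are all 1, so H_0 ≅ Z.
  H_1: rank ker ∂_1 − rank ∂_2 = (12 − 5) − 6 = 1, and the invariant factors of ∂_2 are all 1, so H_1 ≅ Z.
  H_2: rank ker ∂_2 − rank ∂_3 = (6 − 6) − 0 = 0, and there is no ∂_3, so H_2 ≅ 0.

As a check, the Euler characteristic is 6 − 12 + 6 = 0, which agrees with 1 − 1 + 0 = 0.
(K is a triangulation of the cylinder S^1 x I.)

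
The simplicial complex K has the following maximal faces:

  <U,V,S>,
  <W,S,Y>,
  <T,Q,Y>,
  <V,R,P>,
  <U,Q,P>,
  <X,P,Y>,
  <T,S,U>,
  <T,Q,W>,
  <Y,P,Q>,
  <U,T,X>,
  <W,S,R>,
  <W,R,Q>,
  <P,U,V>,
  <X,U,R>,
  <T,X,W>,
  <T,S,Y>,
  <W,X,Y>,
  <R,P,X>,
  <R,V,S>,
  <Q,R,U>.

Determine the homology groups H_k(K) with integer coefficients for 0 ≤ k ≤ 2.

Take the total order P < Q < R < S < T < U < V < W < X < Y on the vertex set. Then K (dimension 2) consists of the simplices:

  0-simplices (10): P, Q, R, S, T, U, V, W, X, Y
  1-simplices (30): PQ, PR, PU, PV, PX, PY, QR, QT, QU, QW, QY, RS, RU, RV, RW, RX, ST, SU, SV, SW, SY, TU, TW, TX, TY, UV, UX, WX, WY, XY
  2-simplices (20): PQU, PQY, PRV, PRX, PUV, PXY, QRU, QRW, QTW, QTY, RSV, RSW, RUX, STU, STY, SUV, SWY, TUX, TWX, WXY

giving chain groups C_0 ≅ Z^10, C_1 ≅ Z^30, C_2 ≅ Z^20.

Boundary ∂_1: C_1 → C_0 is given by ∂[p,q] = [q] − [p]. For instance
  ∂RV = V − R.
This gives a 10×30 integer matrix of rank 9; reducing to Smith normal form yields diagonal entries (1,1,1,1,1,1,1,1,1).

∂_2: C_2 → C_1 acts by ∂[p,q,r] = [q,r] − [p,r] + [p,q]. For instance
  ∂PQU = QU − PU + PQ,
  ∂PQY = QY − PY + PQ.
This gives a 30×20 integer matrix of rank 20; reducing to Smith normal form yields diagonal entries (1,1,1,1,1,1,1,1,1,1,1,1,1,1,1,1,1,1,1,2).

Computing H_k = (kernel of ∂_k) / (image of ∂_{k+1}):

  H_0: rank C_0 − rank ∂_1 = 10 − 9 = 1, and the invariant factors of ∂_1 are all 1, so H_0 ≅ Z.
  H_1: rank ker ∂_1 − rank ∂_2 = (30 − 9) − 20 = 1, and ∂_2 has invariant factor 2 > 1, so H_1 ≅ Z ⊕ Z/2.
  H_2: rank ker ∂_2 − rank ∂_3 = (20 − 20) − 0 = 0, and there is no ∂_3, so H_2 ≅ 0.

As a check, the Euler characteristic is 10 − 30 + 20 = 0, which agrees with 1 − 1 + 0 = 0.
(K is a triangulation of the Klein bottle.)

H_0 = Z,  H_1 = Z ⊕ Z/2,  H_2 = 0.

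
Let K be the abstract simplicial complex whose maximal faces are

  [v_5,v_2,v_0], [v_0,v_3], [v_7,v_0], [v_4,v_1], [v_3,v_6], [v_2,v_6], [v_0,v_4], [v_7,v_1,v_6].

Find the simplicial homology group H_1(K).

H_1 = Z^3.

We work with the vertex ordering v_0 < v_1 < v_2 < v_3 < v_4 < v_5 < v_6 < v_7. The simplices of K, each written with vertices in increasing order, are:

  0-simplices (8): [v_0], [v_1], [v_2], [v_3], [v_4], [v_5], [v_6], [v_7]
  1-simplices (12): [v_0,v_2], [v_0,v_3], [v_0,v_4], [v_0,v_5], [v_0,v_7], [v_1,v_4], [v_1,v_6], [v_1,v_7], [v_2,v_5], [v_2,v_6], [v_3,v_6], [v_6,v_7]
  2-simplices (2): [v_0,v_2,v_5], [v_1,v_6,v_7]

so the chain groups are C_0 ≅ Z^8, C_1 ≅ Z^12, C_2 ≅ Z^2.

∂_1: C_1 → C_0 sends each edge [p,q] (with p < q) to q − p.
The 8×12 boundary matrix has rank 7 and Smith normal form diag(1,1,1,1,1,1,1).

∂_2: C_2 → C_1 maps a triangle to the signed sum of its edges. For instance
  ∂[v_1,v_6,v_7] = [v_6,v_7] − [v_1,v_7] + [v_1,v_6],
  ∂[v_0,v_2,v_5] = [v_2,v_5] − [v_0,v_5] + [v_0,v_2].
As a 12×2 matrix over Z this has rank 2, with invariant factors (1,1).

Reading off H_k = ker ∂_k / im ∂_{k+1}:

  H_1: rank ker ∂_1 − rank ∂_2 = (12 − 7) − 2 = 3, and the invariant factors of ∂_2 are all 1, so H_1 = Z^3.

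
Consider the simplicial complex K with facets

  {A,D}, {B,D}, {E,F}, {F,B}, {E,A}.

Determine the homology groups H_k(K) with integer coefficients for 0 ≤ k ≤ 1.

H_0 = Z,  H_1 = Z.

Take the total order A < B < D < E < F on the vertex set. Then K (dimension 1) consists of the simplices:

  0-simplices (5): A, B, D, E, F
  1-simplices (5): AD, AE, BD, BF, EF

giving chain groups C_0 ≅ Z^5, C_1 ≅ Z^5.

∂_1: C_1 → C_0 maps an edge to its endpoints' difference, ∂[p,q] = q − p. For instance
  ∂BD = D − B.
The resulting 5×5 matrix has rank 4, and its Smith normal form has invariant factors (1,1,1,1).

Reading off H_k = ker ∂_k / im ∂_{k+1}:

  H_0: rank C_0 − rank ∂_1 = 5 − 4 = 1, and the invariant factors of ∂_1 are all 1, so H_0 ≅ Z.
  H_1: rank ker ∂_1 − rank ∂_2 = (5 − 4) − 0 = 1, and there is no ∂_2, so H_1 ≅ Z.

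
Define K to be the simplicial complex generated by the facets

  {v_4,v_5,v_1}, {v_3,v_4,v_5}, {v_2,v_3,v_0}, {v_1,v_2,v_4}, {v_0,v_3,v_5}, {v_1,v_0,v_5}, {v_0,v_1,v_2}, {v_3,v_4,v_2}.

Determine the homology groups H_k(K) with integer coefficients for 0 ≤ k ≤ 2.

H_0 ≅ Z,  H_1 = 0,  H_2 ≅ Z.

We work with the vertex ordering v_0 < v_1 < v_2 < v_3 < v_4 < v_5. The simplices of K, each written with vertices in increasing order, are:

  0-simplices (6): [v_0], [v_1], [v_2], [v_3], [v_4], [v_5]
  1-simplices (12): [v_0,v_1], [v_0,v_2], [v_0,v_3], [v_0,v_5], [v_1,v_2], [v_1,v_4], [v_1,v_5], [v_2,v_3], [v_2,v_4], [v_3,v_4], [v_3,v_5], [v_4,v_5]
  2-simplices (8): [v_0,v_1,v_2], [v_0,v_1,v_5], [v_0,v_2,v_3], [v_0,v_3,v_5], [v_1,v_2,v_4], [v_1,v_4,v_5], [v_2,v_3,v_4], [v_3,v_4,v_5]

Hence C_0 ≅ Z^6, C_1 ≅ Z^12, C_2 ≅ Z^8.

∂_1: C_1 → C_0 sends each edge [p,q] (with p < q) to q − p. For instance
  ∂[v_1,v_4] = [v_4] − [v_1].
This gives a 6×12 integer matrix of rank 5; reducing to Smith normal form yields diagonal entries (1,1,1,1,1).

Boundary ∂_2: C_2 → C_1 acts by ∂[p,q,r] = [q,r] − [p,r] + [p,q]. For instance
  ∂[v_0,v_3,v_5] = [v_3,v_5] − [v_0,v_5] + [v_0,v_3],
  ∂[v_1,v_4,v_5] = [v_4,v_5] − [v_1,v_5] + [v_1,v_4].
The resulting 12×8 matrix has rank 7, and its Smith normal form has invariant factors (1,1,1,1,1,1,1).

Now H_k = ker ∂_k / im ∂_{k+1}, so:

  H_0: rank C_0 − rank ∂_1 = 6 − 5 = 1, and the invariant factors of ∂_1 are all 1, so H_0 = Z.
  H_1: rank ker ∂_1 − rank ∂_2 = (12 − 5) − 7 = 0, and the invariant factors of ∂_2 are all 1, so H_1 = 0.
  H_2: rank ker ∂_2 − rank ∂_3 = (8 − 7) − 0 = 1, and there is no ∂_3, so H_2 = Z.

(K is a triangulation of the 2-sphere S^2.)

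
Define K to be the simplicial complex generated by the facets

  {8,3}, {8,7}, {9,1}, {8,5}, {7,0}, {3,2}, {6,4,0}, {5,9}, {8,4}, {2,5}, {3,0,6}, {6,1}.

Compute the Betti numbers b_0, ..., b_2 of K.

Fix the vertex order 0 < 1 < 2 < 3 < 4 < 5 < 6 < 7 < 8 < 9 and write every simplex with vertices in increasing order. Then dim K = 2 and the simplices of K are:

  0-simplices (10): [0], [1], [2], [3], [4], [5], [6], [7], [8], [9]
  1-simplices (15): [0,3], [0,4], [0,6], [0,7], [1,6], [1,9], [2,3], [2,5], [3,6], [3,8], [4,6], [4,8], [5,8], [5,9], [7,8]
  2-simplices (2): [0,3,6], [0,4,6]

Hence C_0 ≅ Z^10, C_1 ≅ Z^15, C_2 ≅ Z^2.

The boundary map ∂_1: C_1 → C_0 is given by ∂[p,q] = [q] − [p].
The resulting 10×15 matrix has rank 9, and its Smith normal form has invariant factors (1,1,1,1,1,1,1,1,1).

Boundary ∂_2: C_2 → C_1 maps a triangle to the signed sum of its edges. For instance
  ∂[0,4,6] = [4,6] − [0,6] + [0,4],
  ∂[0,3,6] = [3,6] − [0,6] + [0,3].
The resulting 15×2 matrix has rank 2, and its Smith normal form has invariant factors (1,1).

Reading off H_k = ker ∂_k / im ∂_{k+1}:

  H_0: rank C_0 − rank ∂_1 = 10 − 9 = 1, and the invariant factors of ∂_1 are all 1, so H_0 ≅ Z.
  H_1: rank ker ∂_1 − rank ∂_2 = (15 − 9) − 2 = 4, and the invariant factors of ∂_2 are all 1, so H_1 ≅ Z^4.
  H_2: rank ker ∂_2 − rank ∂_3 = (2 − 2) − 0 = 0, and there is no ∂_3, so H_2 ≅ 0.

Hence the Betti numbers are b_0 = 1, b_1 = 4, b_2 = 0.

b_0 = 1, b_1 = 4, b_2 = 0.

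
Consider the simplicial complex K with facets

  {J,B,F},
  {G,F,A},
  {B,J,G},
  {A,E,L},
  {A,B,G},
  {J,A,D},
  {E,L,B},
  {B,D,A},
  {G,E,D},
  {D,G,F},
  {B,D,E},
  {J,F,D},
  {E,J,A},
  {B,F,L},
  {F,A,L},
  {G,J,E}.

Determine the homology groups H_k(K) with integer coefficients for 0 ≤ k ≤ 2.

Take the total order A < B < D < E < F < G < J < L on the vertex set. Then K (dimension 2) consists of the simplices:

  0-simplices (8): A, B, D, E, F, G, J, L
  1-simplices (24): AB, AD, AE, AF, AG, AJ, AL, BD, BE, BF, BG, BJ, BL, DE, DF, DG, DJ, EG, EJ, EL, FG, FJ, FL, GJ
  2-simplices (16): ABD, ABG, ADJ, AEJ, AEL, AFG, AFL, BDE, BEL, BFJ, BFL, BGJ, DEG, DFG, DFJ, EGJ

Hence C_0 ≅ Z^8, C_1 ≅ Z^24, C_2 ≅ Z^16.

The boundary map ∂_1: C_1 → C_0 sends each edge [p,q] (with p < q) to q − p.
As a 8×24 matrix over Z this has rank 7, with invariant factors (1,1,1,1,1,1,1).

The boundary map ∂_2: C_2 → C_1 maps a triangle to the signed sum of its edges. For instance
  ∂BEL = EL − BL + BE,
  ∂AFL = FL − AL + AF.
The resulting 24×16 matrix has rank 15, and its Smith normal form has invariant factors (1,1,1,1,1,1,1,1,1,1,1,1,1,1,1).

Now H_k = ker ∂_k / im ∂_{k+1}, so:

  H_0: rank C_0 − rank ∂_1 = 8 − 7 = 1, and the invariant factors of ∂_1 are all 1, so H_0 = Z.
  H_1: rank ker ∂_1 − rank ∂_2 = (24 − 7) − 15 = 2, and the invariant factors of ∂_2 are all 1, so H_1 = Z^2.
  H_2: rank ker ∂_2 − rank ∂_3 = (16 − 15) − 0 = 1, and there is no ∂_3, so H_2 = Z.

H_0 = Z,  H_1 = Z^2,  H_2 = Z.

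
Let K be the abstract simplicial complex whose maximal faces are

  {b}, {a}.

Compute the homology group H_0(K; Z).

H_0 ≅ Z^2.

Fix the vertex order a < b and write every simplex with vertices in increasing order. Then dim K = 0 and the simplices of K are:

  0-simplices (2): a, b

Hence C_0 ≅ Z^2.

From H_k ≅ ker(∂_k) / im(∂_{k+1}) we obtain:

  H_0: rank C_0 − rank ∂_1 = 2 − 0 = 2, and there is no ∂_1, so H_0 ≅ Z^2.

(K is a triangulation of a set of 2 points.)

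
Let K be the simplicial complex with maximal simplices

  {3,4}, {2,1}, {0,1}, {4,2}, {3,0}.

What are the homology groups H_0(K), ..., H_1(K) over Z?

Take the total order 0 < 1 < 2 < 3 < 4 on the vertex set. Then K (dimension 1) consists of the simplices:

  0-simplices (5): [0], [1], [2], [3], [4]
  1-simplices (5): [0,1], [0,3], [1,2], [2,4], [3,4]

Hence C_0 ≅ Z^5, C_1 ≅ Z^5.

Boundary ∂_1: C_1 → C_0 sends each edge [p,q] (with p < q) to q − p.
This gives a 5×5 integer matrix of rank 4; reducing to Smith normal form yields diagonal entries (1,1,1,1).

From H_k ≅ ker(∂_k) / im(∂_{k+1}) we obtain:

  H_0: rank C_0 − rank ∂_1 = 5 − 4 = 1, and the invariant factors of ∂_1 are all 1, so H_0 = Z.
  H_1: rank ker ∂_1 − rank ∂_2 = (5 − 4) − 0 = 1, and there is no ∂_2, so H_1 = Z.

H_0 ≅ Z,  H_1 ≅ Z.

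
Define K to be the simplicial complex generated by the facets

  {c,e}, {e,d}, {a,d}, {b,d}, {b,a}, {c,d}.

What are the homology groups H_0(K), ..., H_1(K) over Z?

Fix the vertex order a < b < c < d < e and write every simplex with vertices in increasing order. Then dim K = 1 and the simplices of K are:

  0-simplices (5): a, b, c, d, e
  1-simplices (6): ab, ad, bd, cd, ce, de

Hence C_0 ≅ Z^5, C_1 ≅ Z^6.

The boundary map ∂_1: C_1 → C_0 maps an edge to its endpoints' difference, ∂[p,q] = q − p. For instance
  ∂de = e − d.
This gives a 5×6 integer matrix of rank 4; reducing to Smith normal form yields diagonal entries (1,1,1,1).

Computing H_k = (kernel of ∂_k) / (image of ∂_{k+1}):

  H_0: rank C_0 − rank ∂_1 = 5 − 4 = 1, and the invariant factors of ∂_1 are all 1, so H_0 ≅ Z.
  H_1: rank ker ∂_1 − rank ∂_2 = (6 − 4) − 0 = 2, and there is no ∂_2, so H_1 ≅ Z^2.

H_0 ≅ Z,  H_1 ≅ Z^2.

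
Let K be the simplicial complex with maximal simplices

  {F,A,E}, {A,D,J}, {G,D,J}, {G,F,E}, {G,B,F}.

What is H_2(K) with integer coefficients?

Order the vertices as A < B < D < E < F < G < J. Listing each simplex with vertices in this order, K has dimension 2 with simplices:

  0-simplices (7): A, B, D, E, F, G, J
  1-simplices (12): AD, AE, AF, AJ, BF, BG, DG, DJ, EF, EG, FG, GJ
  2-simplices (5): ADJ, AEF, BFG, DGJ, EFG

so the chain groups are C_0 ≅ Z^7, C_1 ≅ Z^12, C_2 ≅ Z^5.

∂_1: C_1 → C_0 is given by ∂[p,q] = [q] − [p]. For instance
  ∂AE = E − A.
The resulting 7×12 matrix has rank 6, and its Smith normal form has invariant factors (1,1,1,1,1,1).

∂_2: C_2 → C_1 acts by ∂[p,q,r] = [q,r] − [p,r] + [p,q]. For instance
  ∂DGJ = GJ − DJ + DG,
  ∂AEF = EF − AF + AE.
This gives a 12×5 integer matrix of rank 5; reducing to Smith normal form yields diagonal entries (1,1,1,1,1).

Now H_k = ker ∂_k / im ∂_{k+1}, so:

  H_2: rank ker ∂_2 − rank ∂_3 = (5 − 5) − 0 = 0, and there is no ∂_3, so H_2 ≅ 0.

H_2 = 0.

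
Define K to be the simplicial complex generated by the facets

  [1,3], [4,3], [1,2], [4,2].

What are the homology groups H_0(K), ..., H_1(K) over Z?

H_0 ≅ Z,  H_1 ≅ Z.

Fix the vertex order 1 < 2 < 3 < 4 and write every simplex with vertices in increasing order. Then dim K = 1 and the simplices of K are:

  0-simplices (4): [1], [2], [3], [4]
  1-simplices (4): [1,2], [1,3], [2,4], [3,4]

Hence C_0 ≅ Z^4, C_1 ≅ Z^4.

∂_1: C_1 → C_0 sends each edge [p,q] (with p < q) to q − p. For instance
  ∂[1,3] = [3] − [1].
The resulting 4×4 matrix has rank 3, and its Smith normal form has invariant factors (1,1,1).

Computing H_k = (kernel of ∂_k) / (image of ∂_{k+1}):

  H_0: rank C_0 − rank ∂_1 = 4 − 3 = 1, and the invariant factors of ∂_1 are all 1, so H_0 = Z.
  H_1: rank ker ∂_1 − rank ∂_2 = (4 − 3) − 0 = 1, and there is no ∂_2, so H_1 = Z.

As a check, the Euler characteristic is 4 − 4 = 0, which agrees with 1 − 1 = 0.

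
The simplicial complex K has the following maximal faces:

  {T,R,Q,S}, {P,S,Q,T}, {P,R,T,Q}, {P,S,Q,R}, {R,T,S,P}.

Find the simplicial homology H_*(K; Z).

We work with the vertex ordering P < Q < R < S < T. The simplices of K, each written with vertices in increasing order, are:

  0-simplices (5): P, Q, R, S, T
  1-simplices (10): PQ, PR, PS, PT, QR, QS, QT, RS, RT, ST
  2-simplices (10): PQR, PQS, PQT, PRS, PRT, PST, QRS, QRT, QST, RST
  3-simplices (5): PQRS, PQRT, PQST, PRST, QRST

Hence C_0 ≅ Z^5, C_1 ≅ Z^10, C_2 ≅ Z^10, C_3 ≅ Z^5.

Boundary ∂_1: C_1 → C_0 maps an edge to its endpoints' difference, ∂[p,q] = q − p. For instance
  ∂QR = R − Q.
As a 5×10 matrix over Z this has rank 4, with invariant factors (1,1,1,1).

The boundary map ∂_2: C_2 → C_1 acts by ∂[p,q,r] = [q,r] − [p,r] + [p,q]. For instance
  ∂PQR = QR − PR + PQ,
  ∂RST = ST − RT + RS.
The resulting 10×10 matrix has rank 6, and its Smith normal form has invariant factors (1,1,1,1,1,1).

The boundary map ∂_3: C_3 → C_2 sends each 3-simplex σ to the alternating sum Σ_i (−1)^i (σ with its i-th vertex removed). For instance
  ∂PQRT = QRT − PRT + PQT − PQR,
  ∂PQST = QST − PST + PQT − PQS.
As a 10×5 matrix over Z this has rank 4, with invariant factors (1,1,1,1).

Reading off H_k = ker ∂_k / im ∂_{k+1}:

  H_0: rank C_0 − rank ∂_1 = 5 − 4 = 1, and the invariant factors of ∂_1 are all 1, so H_0 ≅ Z.
  H_1: rank ker ∂_1 − rank ∂_2 = (10 − 4) − 6 = 0, and the invariant factors of ∂_2 are all 1, so H_1 ≅ 0.
  H_2: rank ker ∂_2 − rank ∂_3 = (10 − 6) − 4 = 0, and the invariant factors of ∂_3 are all 1, so H_2 ≅ 0.
  H_3: rank ker ∂_3 − rank ∂_4 = (5 − 4) − 0 = 1, and there is no ∂_4, so H_3 ≅ Z.

H_0 = Z,  H_1 = 0,  H_2 = 0,  H_3 = Z.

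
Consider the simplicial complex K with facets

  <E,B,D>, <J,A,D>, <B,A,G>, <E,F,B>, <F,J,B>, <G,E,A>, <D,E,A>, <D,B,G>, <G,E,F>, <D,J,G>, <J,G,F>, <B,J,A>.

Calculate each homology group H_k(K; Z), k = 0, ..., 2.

Take the total order A < B < D < E < F < G < J on the vertex set. Then K (dimension 2) consists of the simplices:

  0-simplices (7): A, B, D, E, F, G, J
  1-simplices (18): AB, AD, AE, AG, AJ, BD, BE, BF, BG, BJ, DE, DG, DJ, EF, EG, FG, FJ, GJ
  2-simplices (12): ABG, ABJ, ADE, ADJ, AEG, BDE, BDG, BEF, BFJ, DGJ, EFG, FGJ

so the chain groups are C_0 ≅ Z^7, C_1 ≅ Z^18, C_2 ≅ Z^12.

The boundary map ∂_1: C_1 → C_0 is given by ∂[p,q] = [q] − [p]. For instance
  ∂EF = F − E.
The resulting 7×18 matrix has rank 6, and its Smith normal form has invariant factors (1,1,1,1,1,1).

Boundary ∂_2: C_2 → C_1 acts by ∂[p,q,r] = [q,r] − [p,r] + [p,q]. For instance
  ∂ABJ = BJ − AJ + AB,
  ∂BDE = DE − BE + BD.
The 18×12 boundary matrix has rank 12 and Smith normal form diag(1,1,1,1,1,1,1,1,1,1,1,2).

Now H_k = ker ∂_k / im ∂_{k+1}, so:

  H_0: rank C_0 − rank ∂_1 = 7 − 6 = 1, and the invariant factors of ∂_1 are all 1, so H_0 = Z.
  H_1: rank ker ∂_1 − rank ∂_2 = (18 − 6) − 12 = 0, and ∂_2 has invariant factor 2 > 1, so H_1 = Z/2.
  H_2: rank ker ∂_2 − rank ∂_3 = (12 − 12) − 0 = 0, and there is no ∂_3, so H_2 = 0.

As a check, the Euler characteristic is 7 − 18 + 12 = 1, which agrees with 1 − 0 + 0 = 1.

H_0 ≅ Z,  H_1 ≅ Z/2,  H_2 = 0.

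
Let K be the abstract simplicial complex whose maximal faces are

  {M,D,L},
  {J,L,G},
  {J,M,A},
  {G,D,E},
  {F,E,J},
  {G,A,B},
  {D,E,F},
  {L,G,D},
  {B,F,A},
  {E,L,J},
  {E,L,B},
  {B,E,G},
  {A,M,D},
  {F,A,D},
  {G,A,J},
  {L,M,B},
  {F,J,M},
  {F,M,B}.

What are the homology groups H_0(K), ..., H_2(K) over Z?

Take the total order A < B < D < E < F < G < J < L < M on the vertex set. Then K (dimension 2) consists of the simplices:

  0-simplices (9): A, B, D, E, F, G, J, L, M
  1-simplices (27): AB, AD, AF, AG, AJ, AM, BE, BF, BG, BL, BM, DE, DF, DG, DL, DM, EF, EG, EJ, EL, FJ, FM, GJ, GL, JL, JM, LM
  2-simplices (18): ABF, ABG, ADF, ADM, AGJ, AJM, BEG, BEL, BFM, BLM, DEF, DEG, DGL, DLM, EFJ, EJL, FJM, GJL

giving chain groups C_0 ≅ Z^9, C_1 ≅ Z^27, C_2 ≅ Z^18.

∂_1: C_1 → C_0 is given by ∂[p,q] = [q] − [p]. For instance
  ∂GL = L − G.
As a 9×27 matrix over Z this has rank 8, with invariant factors (1,1,1,1,1,1,1,1).

∂_2: C_2 → C_1 sends each 2-simplex [p,q,r] to [q,r] − [p,r] + [p,q]. For instance
  ∂ADF = DF − AF + AD,
  ∂EFJ = FJ − EJ + EF.
As a 27×18 matrix over Z this has rank 18, with invariant factors (1,1,1,1,1,1,1,1,1,1,1,1,1,1,1,1,1,2).

Computing H_k = (kernel of ∂_k) / (image of ∂_{k+1}):

  H_0: rank C_0 − rank ∂_1 = 9 − 8 = 1, and the invariant factors of ∂_1 are all 1, so H_0 = Z.
  H_1: rank ker ∂_1 − rank ∂_2 = (27 − 8) − 18 = 1, and ∂_2 has invariant factor 2 > 1, so H_1 = Z ⊕ Z/2.
  H_2: rank ker ∂_2 − rank ∂_3 = (18 − 18) − 0 = 0, and there is no ∂_3, so H_2 = 0.

H_0 = Z,  H_1 = Z ⊕ Z/2,  H_2 = 0.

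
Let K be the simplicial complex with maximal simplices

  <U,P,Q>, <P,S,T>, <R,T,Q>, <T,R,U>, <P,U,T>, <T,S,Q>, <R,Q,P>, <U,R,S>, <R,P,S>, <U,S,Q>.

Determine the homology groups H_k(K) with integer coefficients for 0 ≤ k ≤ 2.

H_0 ≅ Z,  H_1 ≅ Z_2,  H_2 = 0.

Order the vertices as P < Q < R < S < T < U. Listing each simplex with vertices in this order, K has dimension 2 with simplices:

  0-simplices (6): P, Q, R, S, T, U
  1-simplices (15): PQ, PR, PS, PT, PU, QR, QS, QT, QU, RS, RT, RU, ST, SU, TU
  2-simplices (10): PQR, PQU, PRS, PST, PTU, QRT, QST, QSU, RSU, RTU

so the chain groups are C_0 ≅ Z^6, C_1 ≅ Z^15, C_2 ≅ Z^10.

Boundary ∂_1: C_1 → C_0 maps an edge to its endpoints' difference, ∂[p,q] = q − p.
The resulting 6×15 matrix has rank 5, and its Smith normal form has invariant factors (1,1,1,1,1).

Boundary ∂_2: C_2 → C_1 maps a triangle to the signed sum of its edges. For instance
  ∂RSU = SU − RU + RS,
  ∂PTU = TU − PU + PT.
The resulting 15×10 matrix has rank 10, and its Smith normal form has invariant factors (1,1,1,1,1,1,1,1,1,2).

Now H_k = ker ∂_k / im ∂_{k+1}, so:

  H_0: rank C_0 − rank ∂_1 = 6 − 5 = 1, and the invariant factors of ∂_1 are all 1, so H_0 ≅ Z.
  H_1: rank ker ∂_1 − rank ∂_2 = (15 − 5) − 10 = 0, and ∂_2 has invariant factor 2 > 1, so H_1 ≅ Z_2.
  H_2: rank ker ∂_2 − rank ∂_3 = (10 − 10) − 0 = 0, and there is no ∂_3, so H_2 ≅ 0.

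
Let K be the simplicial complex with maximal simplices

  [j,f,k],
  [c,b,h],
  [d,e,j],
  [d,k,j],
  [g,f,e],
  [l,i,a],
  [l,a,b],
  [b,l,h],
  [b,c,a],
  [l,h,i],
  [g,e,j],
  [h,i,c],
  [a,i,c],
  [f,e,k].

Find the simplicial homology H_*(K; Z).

Order the vertices as a < b < c < d < e < f < g < h < i < j < k < l. Listing each simplex with vertices in this order, K has dimension 2 with simplices:

  0-simplices (12): a, b, c, d, e, f, g, h, i, j, k, l
  1-simplices (24): ab, ac, ai, al, bc, bh, bl, ch, ci, de, dj, dk, ef, eg, ej, ek, fg, fj, fk, gj, hi, hl, il, jk
  2-simplices (14): abc, abl, aci, ail, bch, bhl, chi, dej, djk, efg, efk, egj, fjk, hil

Hence C_0 ≅ Z^12, C_1 ≅ Z^24, C_2 ≅ Z^14.

Boundary ∂_1: C_1 → C_0 maps an edge to its endpoints' difference, ∂[p,q] = q − p. For instance
  ∂ab = b − a.
As a 12×24 matrix over Z this has rank 10, with invariant factors (1,1,1,1,1,1,1,1,1,1).

The boundary map ∂_2: C_2 → C_1 sends each 2-simplex [p,q,r] to [q,r] − [p,r] + [p,q]. For instance
  ∂abl = bl − al + ab,
  ∂efk = fk − ek + ef.
The 24×14 boundary matrix has rank 13 and Smith normal form diag(1,1,1,1,1,1,1,1,1,1,1,1,1).

Now H_k = ker ∂_k / im ∂_{k+1}, so:

  H_0: rank C_0 − rank ∂_1 = 12 − 10 = 2, and the invariant factors of ∂_1 are all 1, so H_0 = Z^2.
  H_1: rank ker ∂_1 − rank ∂_2 = (24 − 10) − 13 = 1, and the invariant factors of ∂_2 are all 1, so H_1 = Z.
  H_2: rank ker ∂_2 − rank ∂_3 = (14 − 13) − 0 = 1, and there is no ∂_3, so H_2 = Z.

H_0 = Z^2,  H_1 = Z,  H_2 = Z.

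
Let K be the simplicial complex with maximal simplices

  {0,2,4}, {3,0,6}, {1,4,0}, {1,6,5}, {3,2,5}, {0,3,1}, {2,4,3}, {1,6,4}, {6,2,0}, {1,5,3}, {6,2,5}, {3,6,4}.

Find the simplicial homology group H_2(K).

H_2 ≅ 0.

Fix the vertex order 0 < 1 < 2 < 3 < 4 < 5 < 6 and write every simplex with vertices in increasing order. Then dim K = 2 and the simplices of K are:

  0-simplices (7): [0], [1], [2], [3], [4], [5], [6]
  1-simplices (18): [0,1], [0,2], [0,3], [0,4], [0,6], [1,3], [1,4], [1,5], [1,6], [2,3], [2,4], [2,5], [2,6], [3,4], [3,5], [3,6], [4,6], [5,6]
  2-simplices (12): [0,1,3], [0,1,4], [0,2,4], [0,2,6], [0,3,6], [1,3,5], [1,4,6], [1,5,6], [2,3,4], [2,3,5], [2,5,6], [3,4,6]

Hence C_0 ≅ Z^7, C_1 ≅ Z^18, C_2 ≅ Z^12.

Boundary ∂_1: C_1 → C_0 sends each edge [p,q] (with p < q) to q − p. For instance
  ∂[3,5] = [5] − [3].
The 7×18 boundary matrix has rank 6 and Smith normal form diag(1,1,1,1,1,1).

Boundary ∂_2: C_2 → C_1 acts by ∂[p,q,r] = [q,r] − [p,r] + [p,q]. For instance
  ∂[2,3,5] = [3,5] − [2,5] + [2,3],
  ∂[3,4,6] = [4,6] − [3,6] + [3,4].
The 18×12 boundary matrix has rank 12 and Smith normal form diag(1,1,1,1,1,1,1,1,1,1,1,2).

Now H_k = ker ∂_k / im ∂_{k+1}, so:

  H_2: rank ker ∂_2 − rank ∂_3 = (12 − 12) − 0 = 0, and there is no ∂_3, so H_2 = 0.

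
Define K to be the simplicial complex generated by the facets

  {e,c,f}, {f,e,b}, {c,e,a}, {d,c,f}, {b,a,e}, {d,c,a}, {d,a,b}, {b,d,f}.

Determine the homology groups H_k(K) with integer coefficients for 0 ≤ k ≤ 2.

H_0 ≅ Z,  H_1 = 0,  H_2 ≅ Z.

Fix the vertex order a < b < c < d < e < f and write every simplex with vertices in increasing order. Then dim K = 2 and the simplices of K are:

  0-simplices (6): a, b, c, d, e, f
  1-simplices (12): ab, ac, ad, ae, bd, be, bf, cd, ce, cf, df, ef
  2-simplices (8): abd, abe, acd, ace, bdf, bef, cdf, cef

Hence C_0 ≅ Z^6, C_1 ≅ Z^12, C_2 ≅ Z^8.

Boundary ∂_1: C_1 → C_0 is given by ∂[p,q] = [q] − [p]. For instance
  ∂ac = c − a.
This gives a 6×12 integer matrix of rank 5; reducing to Smith normal form yields diagonal entries (1,1,1,1,1).

The boundary map ∂_2: C_2 → C_1 maps a triangle to the signed sum of its edges. For instance
  ∂acd = cd − ad + ac,
  ∂bdf = df − bf + bd.
The 12×8 boundary matrix has rank 7 and Smith normal form diag(1,1,1,1,1,1,1).

Now H_k = ker ∂_k / im ∂_{k+1}, so:

  H_0: rank C_0 − rank ∂_1 = 6 − 5 = 1, and the invariant factors of ∂_1 are all 1, so H_0 ≅ Z.
  H_1: rank ker ∂_1 − rank ∂_2 = (12 − 5) − 7 = 0, and the invariant factors of ∂_2 are all 1, so H_1 ≅ 0.
  H_2: rank ker ∂_2 − rank ∂_3 = (8 − 7) − 0 = 1, and there is no ∂_3, so H_2 ≅ Z.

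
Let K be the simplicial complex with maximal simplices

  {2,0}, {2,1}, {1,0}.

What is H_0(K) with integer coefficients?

H_0 ≅ Z.

Fix the vertex order 0 < 1 < 2 and write every simplex with vertices in increasing order. Then dim K = 1 and the simplices of K are:

  0-simplices (3): [0], [1], [2]
  1-simplices (3): [0,1], [0,2], [1,2]

Hence C_0 ≅ Z^3, C_1 ≅ Z^3.

Boundary ∂_1: C_1 → C_0 sends each edge [p,q] (with p < q) to q − p.
The resulting 3×3 matrix has rank 2, and its Smith normal form has invariant factors (1,1).

From H_k ≅ ker(∂_k) / im(∂_{k+1}) we obtain:

  H_0: rank C_0 − rank ∂_1 = 3 − 2 = 1, and the invariant factors of ∂_1 are all 1, so H_0 = Z.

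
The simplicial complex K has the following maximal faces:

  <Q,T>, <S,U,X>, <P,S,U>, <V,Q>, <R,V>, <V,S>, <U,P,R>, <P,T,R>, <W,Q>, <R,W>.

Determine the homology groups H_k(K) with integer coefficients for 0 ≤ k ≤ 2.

H_0 ≅ Z,  H_1 ≅ Z^3,  H_2 = 0.

Order the vertices as P < Q < R < S < T < U < V < W < X. Listing each simplex with vertices in this order, K has dimension 2 with simplices:

  0-simplices (9): P, Q, R, S, T, U, V, W, X
  1-simplices (15): PR, PS, PT, PU, QT, QV, QW, RT, RU, RV, RW, SU, SV, SX, UX
  2-simplices (4): PRT, PRU, PSU, SUX

so the chain groups are C_0 ≅ Z^9, C_1 ≅ Z^15, C_2 ≅ Z^4.

Boundary ∂_1: C_1 → C_0 is given by ∂[p,q] = [q] − [p]. For instance
  ∂SU = U − S.
The resulting 9×15 matrix has rank 8, and its Smith normal form has invariant factors (1,1,1,1,1,1,1,1).

The boundary map ∂_2: C_2 → C_1 sends each 2-simplex [p,q,r] to [q,r] − [p,r] + [p,q]. For instance
  ∂SUX = UX − SX + SU,
  ∂PSU = SU − PU + PS.
The resulting 15×4 matrix has rank 4, and its Smith normal form has invariant factors (1,1,1,1).

Reading off H_k = ker ∂_k / im ∂_{k+1}:

  H_0: rank C_0 − rank ∂_1 = 9 − 8 = 1, and the invariant factors of ∂_1 are all 1, so H_0 ≅ Z.
  H_1: rank ker ∂_1 − rank ∂_2 = (15 − 8) − 4 = 3, and the invariant factors of ∂_2 are all 1, so H_1 ≅ Z^3.
  H_2: rank ker ∂_2 − rank ∂_3 = (4 − 4) − 0 = 0, and there is no ∂_3, so H_2 ≅ 0.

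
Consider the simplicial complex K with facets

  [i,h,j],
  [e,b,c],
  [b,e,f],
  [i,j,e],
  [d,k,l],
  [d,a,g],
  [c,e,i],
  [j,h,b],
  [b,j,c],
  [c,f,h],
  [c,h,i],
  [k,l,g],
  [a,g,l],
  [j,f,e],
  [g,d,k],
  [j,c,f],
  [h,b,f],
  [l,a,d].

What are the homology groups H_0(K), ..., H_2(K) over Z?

H_0 ≅ Z^2,  H_1 ≅ Z/2Z,  H_2 ≅ Z.

We work with the vertex ordering a < b < c < d < e < f < g < h < i < j < k < l. The simplices of K, each written with vertices in increasing order, are:

  0-simplices (12): a, b, c, d, e, f, g, h, i, j, k, l
  1-simplices (27): ad, ag, al, bc, be, bf, bh, bj, ce, cf, ch, ci, cj, dg, dk, dl, ef, ei, ej, fh, fj, gk, gl, hi, hj, ij, kl
  2-simplices (18): adg, adl, agl, bce, bcj, bef, bfh, bhj, cei, cfh, cfj, chi, dgk, dkl, efj, eij, gkl, hij

so the chain groups are C_0 ≅ Z^12, C_1 ≅ Z^27, C_2 ≅ Z^18.

Boundary ∂_1: C_1 → C_0 is given by ∂[p,q] = [q] − [p]. For instance
  ∂gl = l − g.
As a 12×27 matrix over Z this has rank 10, with invariant factors (1,1,1,1,1,1,1,1,1,1).

Boundary ∂_2: C_2 → C_1 sends each 2-simplex [p,q,r] to [q,r] − [p,r] + [p,q]. For instance
  ∂cfj = fj − cj + cf,
  ∂efj = fj − ej + ef.
As a 27×18 matrix over Z this has rank 17, with invariant factors (1,1,1,1,1,1,1,1,1,1,1,1,1,1,1,1,2).

Computing H_k = (kernel of ∂_k) / (image of ∂_{k+1}):

  H_0: rank C_0 − rank ∂_1 = 12 − 10 = 2, and the invariant factors of ∂_1 are all 1, so H_0 = Z^2.
  H_1: rank ker ∂_1 − rank ∂_2 = (27 − 10) − 17 = 0, and ∂_2 has invariant factor 2 > 1, so H_1 = Z/2Z.
  H_2: rank ker ∂_2 − rank ∂_3 = (18 − 17) − 0 = 1, and there is no ∂_3, so H_2 = Z.

(K is a triangulation of the disjoint union of the real projective plane RP^2 and the 2-sphere S^2.)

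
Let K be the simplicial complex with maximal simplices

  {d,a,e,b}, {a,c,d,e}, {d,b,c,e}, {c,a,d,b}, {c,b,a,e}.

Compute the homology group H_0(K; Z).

We work with the vertex ordering a < b < c < d < e. The simplices of K, each written with vertices in increasing order, are:

  0-simplices (5): a, b, c, d, e
  1-simplices (10): ab, ac, ad, ae, bc, bd, be, cd, ce, de
  2-simplices (10): abc, abd, abe, acd, ace, ade, bcd, bce, bde, cde
  3-simplices (5): abcd, abce, abde, acde, bcde

giving chain groups C_0 ≅ Z^5, C_1 ≅ Z^10, C_2 ≅ Z^10, C_3 ≅ Z^5.

The boundary map ∂_1: C_1 → C_0 sends each edge [p,q] (with p < q) to q − p. For instance
  ∂ae = e − a.
As a 5×10 matrix over Z this has rank 4, with invariant factors (1,1,1,1).

∂_2: C_2 → C_1 sends each 2-simplex [p,q,r] to [q,r] − [p,r] + [p,q]. For instance
  ∂bcd = cd − bd + bc,
  ∂acd = cd − ad + ac.
As a 10×10 matrix over Z this has rank 6, with invariant factors (1,1,1,1,1,1).

Boundary ∂_3: C_3 → C_2 sends each 3-simplex σ to the alternating sum Σ_i (−1)^i (σ with its i-th vertex removed). For instance
  ∂abcd = bcd − acd + abd − abc,
  ∂acde = cde − ade + ace − acd.
As a 10×5 matrix over Z this has rank 4, with invariant factors (1,1,1,1).

Now H_k = ker ∂_k / im ∂_{k+1}, so:

  H_0: rank C_0 − rank ∂_1 = 5 − 4 = 1, and the invariant factors of ∂_1 are all 1, so H_0 ≅ Z.

(K is a triangulation of the 3-sphere S^3.)

H_0 = Z.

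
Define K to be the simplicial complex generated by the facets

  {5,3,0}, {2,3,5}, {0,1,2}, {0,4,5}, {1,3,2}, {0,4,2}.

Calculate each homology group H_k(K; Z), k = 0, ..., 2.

Take the total order 0 < 1 < 2 < 3 < 4 < 5 on the vertex set. Then K (dimension 2) consists of the simplices:

  0-simplices (6): [0], [1], [2], [3], [4], [5]
  1-simplices (12): [0,1], [0,2], [0,3], [0,4], [0,5], [1,2], [1,3], [2,3], [2,4], [2,5], [3,5], [4,5]
  2-simplices (6): [0,1,2], [0,2,4], [0,3,5], [0,4,5], [1,2,3], [2,3,5]

Hence C_0 ≅ Z^6, C_1 ≅ Z^12, C_2 ≅ Z^6.

∂_1: C_1 → C_0 maps an edge to its endpoints' difference, ∂[p,q] = q − p.
As a 6×12 matrix over Z this has rank 5, with invariant factors (1,1,1,1,1).

Boundary ∂_2: C_2 → C_1 maps a triangle to the signed sum of its edges. For instance
  ∂[2,3,5] = [3,5] − [2,5] + [2,3],
  ∂[0,1,2] = [1,2] − [0,2] + [0,1].
The resulting 12×6 matrix has rank 6, and its Smith normal form has invariant factors (1,1,1,1,1,1).

Computing H_k = (kernel of ∂_k) / (image of ∂_{k+1}):

  H_0: rank C_0 − rank ∂_1 = 6 − 5 = 1, and the invariant factors of ∂_1 are all 1, so H_0 ≅ Z.
  H_1: rank ker ∂_1 − rank ∂_2 = (12 − 5) − 6 = 1, and the invariant factors of ∂_2 are all 1, so H_1 ≅ Z.
  H_2: rank ker ∂_2 − rank ∂_3 = (6 − 6) − 0 = 0, and there is no ∂_3, so H_2 ≅ 0.

(K is a triangulation of the cylinder S^1 x I.)

H_0 ≅ Z,  H_1 ≅ Z,  H_2 = 0.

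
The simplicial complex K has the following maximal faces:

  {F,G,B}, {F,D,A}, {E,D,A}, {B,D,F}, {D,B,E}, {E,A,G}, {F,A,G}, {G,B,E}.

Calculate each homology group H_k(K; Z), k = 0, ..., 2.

Take the total order A < B < D < E < F < G on the vertex set. Then K (dimension 2) consists of the simplices:

  0-simplices (6): A, B, D, E, F, G
  1-simplices (12): AD, AE, AF, AG, BD, BE, BF, BG, DE, DF, EG, FG
  2-simplices (8): ADE, ADF, AEG, AFG, BDE, BDF, BEG, BFG

giving chain groups C_0 ≅ Z^6, C_1 ≅ Z^12, C_2 ≅ Z^8.

∂_1: C_1 → C_0 maps an edge to its endpoints' difference, ∂[p,q] = q − p. For instance
  ∂AF = F − A.
The 6×12 boundary matrix has rank 5 and Smith normal form diag(1,1,1,1,1).

Boundary ∂_2: C_2 → C_1 acts by ∂[p,q,r] = [q,r] − [p,r] + [p,q]. For instance
  ∂BEG = EG − BG + BE,
  ∂BFG = FG − BG + BF.
The resulting 12×8 matrix has rank 7, and its Smith normal form has invariant factors (1,1,1,1,1,1,1).

From H_k ≅ ker(∂_k) / im(∂_{k+1}) we obtain:

  H_0: rank C_0 − rank ∂_1 = 6 − 5 = 1, and the invariant factors of ∂_1 are all 1, so H_0 ≅ Z.
  H_1: rank ker ∂_1 − rank ∂_2 = (12 − 5) − 7 = 0, and the invariant factors of ∂_2 are all 1, so H_1 ≅ 0.
  H_2: rank ker ∂_2 − rank ∂_3 = (8 − 7) − 0 = 1, and there is no ∂_3, so H_2 ≅ Z.

(K is a triangulation of the 2-sphere S^2.)

H_0 ≅ Z,  H_1 = 0,  H_2 ≅ Z.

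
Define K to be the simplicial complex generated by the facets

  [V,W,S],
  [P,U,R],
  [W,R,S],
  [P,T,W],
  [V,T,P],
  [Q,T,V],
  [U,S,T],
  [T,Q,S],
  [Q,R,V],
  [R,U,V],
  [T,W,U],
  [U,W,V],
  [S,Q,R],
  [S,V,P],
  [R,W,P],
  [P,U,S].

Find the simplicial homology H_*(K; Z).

H_0 = Z,  H_1 = Z^2,  H_2 = Z.

We work with the vertex ordering P < Q < R < S < T < U < V < W. The simplices of K, each written with vertices in increasing order, are:

  0-simplices (8): P, Q, R, S, T, U, V, W
  1-simplices (24): PR, PS, PT, PU, PV, PW, QR, QS, QT, QV, RS, RU, RV, RW, ST, SU, SV, SW, TU, TV, TW, UV, UW, VW
  2-simplices (16): PRU, PRW, PSU, PSV, PTV, PTW, QRS, QRV, QST, QTV, RSW, RUV, STU, SVW, TUW, UVW

giving chain groups C_0 ≅ Z^8, C_1 ≅ Z^24, C_2 ≅ Z^16.

Boundary ∂_1: C_1 → C_0 maps an edge to its endpoints' difference, ∂[p,q] = q − p.
The 8×24 boundary matrix has rank 7 and Smith normal form diag(1,1,1,1,1,1,1).

∂_2: C_2 → C_1 sends each 2-simplex [p,q,r] to [q,r] − [p,r] + [p,q]. For instance
  ∂PRU = RU − PU + PR,
  ∂UVW = VW − UW + UV.
The resulting 24×16 matrix has rank 15, and its Smith normal form has invariant factors (1,1,1,1,1,1,1,1,1,1,1,1,1,1,1).

Computing H_k = (kernel of ∂_k) / (image of ∂_{k+1}):

  H_0: rank C_0 − rank ∂_1 = 8 − 7 = 1, and the invariant factors of ∂_1 are all 1, so H_0 ≅ Z.
  H_1: rank ker ∂_1 − rank ∂_2 = (24 − 7) − 15 = 2, and the invariant factors of ∂_2 are all 1, so H_1 ≅ Z^2.
  H_2: rank ker ∂_2 − rank ∂_3 = (16 − 15) − 0 = 1, and there is no ∂_3, so H_2 ≅ Z.

As a check, the Euler characteristic is 8 − 24 + 16 = 0, which agrees with 1 − 2 + 1 = 0.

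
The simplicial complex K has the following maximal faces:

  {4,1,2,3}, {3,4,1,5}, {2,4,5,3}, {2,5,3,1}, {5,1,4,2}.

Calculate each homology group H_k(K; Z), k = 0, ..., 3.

H_0 = Z,  H_1 = 0,  H_2 = 0,  H_3 = Z.

Order the vertices as 1 < 2 < 3 < 4 < 5. Listing each simplex with vertices in this order, K has dimension 3 with simplices:

  0-simplices (5): [1], [2], [3], [4], [5]
  1-simplices (10): [1,2], [1,3], [1,4], [1,5], [2,3], [2,4], [2,5], [3,4], [3,5], [4,5]
  2-simplices (10): [1,2,3], [1,2,4], [1,2,5], [1,3,4], [1,3,5], [1,4,5], [2,3,4], [2,3,5], [2,4,5], [3,4,5]
  3-simplices (5): [1,2,3,4], [1,2,3,5], [1,2,4,5], [1,3,4,5], [2,3,4,5]

giving chain groups C_0 ≅ Z^5, C_1 ≅ Z^10, C_2 ≅ Z^10, C_3 ≅ Z^5.

∂_1: C_1 → C_0 sends each edge [p,q] (with p < q) to q − p.
This gives a 5×10 integer matrix of rank 4; reducing to Smith normal form yields diagonal entries (1,1,1,1).

Boundary ∂_2: C_2 → C_1 maps a triangle to the signed sum of its edges. For instance
  ∂[3,4,5] = [4,5] − [3,5] + [3,4],
  ∂[2,3,4] = [3,4] − [2,4] + [2,3].
The resulting 10×10 matrix has rank 6, and its Smith normal form has invariant factors (1,1,1,1,1,1).

The boundary map ∂_3: C_3 → C_2 sends each 3-simplex σ to the alternating sum Σ_i (−1)^i (σ with its i-th vertex removed). For instance
  ∂[2,3,4,5] = [3,4,5] − [2,4,5] + [2,3,5] − [2,3,4],
  ∂[1,3,4,5] = [3,4,5] − [1,4,5] + [1,3,5] − [1,3,4].
The resulting 10×5 matrix has rank 4, and its Smith normal form has invariant factors (1,1,1,1).

From H_k ≅ ker(∂_k) / im(∂_{k+1}) we obtain:

  H_0: rank C_0 − rank ∂_1 = 5 − 4 = 1, and the invariant factors of ∂_1 are all 1, so H_0 = Z.
  H_1: rank ker ∂_1 − rank ∂_2 = (10 − 4) − 6 = 0, and the invariant factors of ∂_2 are all 1, so H_1 = 0.
  H_2: rank ker ∂_2 − rank ∂_3 = (10 − 6) − 4 = 0, and the invariant factors of ∂_3 are all 1, so H_2 = 0.
  H_3: rank ker ∂_3 − rank ∂_4 = (5 − 4) − 0 = 1, and there is no ∂_4, so H_3 = Z.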